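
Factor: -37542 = - 2^1 *3^1*6257^1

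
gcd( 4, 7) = 1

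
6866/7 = 6866/7 = 980.86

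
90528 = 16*5658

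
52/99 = 52/99 = 0.53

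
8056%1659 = 1420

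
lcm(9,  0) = 0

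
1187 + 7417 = 8604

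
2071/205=10 + 21/205 = 10.10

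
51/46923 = 17/15641 = 0.00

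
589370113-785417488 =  - 196047375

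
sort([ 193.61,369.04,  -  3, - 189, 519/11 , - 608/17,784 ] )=[-189, - 608/17, - 3, 519/11,193.61, 369.04, 784] 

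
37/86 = 37/86 =0.43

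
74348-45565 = 28783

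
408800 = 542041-133241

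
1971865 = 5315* 371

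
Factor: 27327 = 3^1*9109^1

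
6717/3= 2239 = 2239.00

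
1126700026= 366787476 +759912550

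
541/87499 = 541/87499 = 0.01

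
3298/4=1649/2 = 824.50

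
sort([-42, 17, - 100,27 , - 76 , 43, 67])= [-100, - 76, - 42, 17,27,43,  67 ] 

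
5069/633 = 8 + 5/633  =  8.01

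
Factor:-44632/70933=-56/89 = -  2^3*7^1*89^( - 1)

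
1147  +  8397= 9544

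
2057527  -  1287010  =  770517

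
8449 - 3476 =4973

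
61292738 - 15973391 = 45319347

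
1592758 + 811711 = 2404469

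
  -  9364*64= - 599296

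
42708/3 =14236 = 14236.00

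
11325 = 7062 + 4263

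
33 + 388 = 421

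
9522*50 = 476100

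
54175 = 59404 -5229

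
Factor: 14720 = 2^7  *5^1*23^1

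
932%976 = 932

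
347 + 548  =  895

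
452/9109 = 452/9109 = 0.05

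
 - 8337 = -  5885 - 2452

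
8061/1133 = 7+130/1133= 7.11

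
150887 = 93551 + 57336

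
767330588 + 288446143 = 1055776731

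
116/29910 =58/14955 = 0.00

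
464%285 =179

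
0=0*29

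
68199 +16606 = 84805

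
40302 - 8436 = 31866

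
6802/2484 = 3401/1242 = 2.74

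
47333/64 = 47333/64=739.58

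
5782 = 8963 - 3181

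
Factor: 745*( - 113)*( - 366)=30811710 =2^1*3^1*  5^1*61^1 * 113^1*149^1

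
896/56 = 16 = 16.00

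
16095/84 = 5365/28 = 191.61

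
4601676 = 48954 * 94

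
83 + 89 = 172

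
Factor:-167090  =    -  2^1*5^1*7^2*11^1*31^1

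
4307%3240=1067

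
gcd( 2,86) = 2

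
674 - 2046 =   -  1372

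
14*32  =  448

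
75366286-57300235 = 18066051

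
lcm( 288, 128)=1152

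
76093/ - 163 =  - 467+28/163 = - 466.83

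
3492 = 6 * 582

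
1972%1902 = 70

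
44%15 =14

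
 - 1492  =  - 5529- - 4037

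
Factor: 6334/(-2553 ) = - 2^1*3^ ( - 1) * 23^( - 1) * 37^( - 1) *3167^1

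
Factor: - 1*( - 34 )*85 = 2890=2^1*5^1*17^2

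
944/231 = 944/231 = 4.09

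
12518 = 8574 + 3944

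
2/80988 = 1/40494 = 0.00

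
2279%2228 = 51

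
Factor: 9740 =2^2*5^1*487^1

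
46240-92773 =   -  46533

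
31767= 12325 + 19442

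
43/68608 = 43/68608 = 0.00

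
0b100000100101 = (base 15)940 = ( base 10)2085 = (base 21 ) 4f6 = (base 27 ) 2n6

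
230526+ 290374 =520900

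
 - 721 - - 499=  - 222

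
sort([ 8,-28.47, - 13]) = [  -  28.47,-13,8]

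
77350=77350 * 1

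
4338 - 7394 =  - 3056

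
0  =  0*75818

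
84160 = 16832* 5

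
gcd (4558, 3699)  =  1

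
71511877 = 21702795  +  49809082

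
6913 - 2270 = 4643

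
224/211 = 1 + 13/211 = 1.06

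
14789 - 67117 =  - 52328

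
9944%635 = 419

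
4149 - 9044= -4895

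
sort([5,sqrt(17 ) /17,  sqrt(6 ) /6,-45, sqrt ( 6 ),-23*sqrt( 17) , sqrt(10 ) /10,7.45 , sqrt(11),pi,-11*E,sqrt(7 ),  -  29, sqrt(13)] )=[ - 23*sqrt( 17 ) ,  -  45, - 11 * E , - 29,  sqrt(17) /17 , sqrt(10 )/10,sqrt( 6)/6,sqrt(6 ), sqrt( 7),pi , sqrt( 11),sqrt( 13) , 5 , 7.45 ] 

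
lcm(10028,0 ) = 0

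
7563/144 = 52 + 25/48 = 52.52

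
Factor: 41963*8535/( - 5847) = - 5^1*29^1*569^1* 1447^1 * 1949^( - 1 ) = - 119384735/1949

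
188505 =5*37701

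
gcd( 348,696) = 348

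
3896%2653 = 1243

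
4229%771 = 374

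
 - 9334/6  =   - 4667/3 = - 1555.67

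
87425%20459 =5589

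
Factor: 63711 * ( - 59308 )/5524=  - 3^2 * 1381^( - 1)*7079^1 * 14827^1=-  944642997/1381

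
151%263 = 151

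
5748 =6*958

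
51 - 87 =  -36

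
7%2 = 1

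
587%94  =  23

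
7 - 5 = 2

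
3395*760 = 2580200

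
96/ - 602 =-1 + 253/301 = - 0.16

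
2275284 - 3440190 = -1164906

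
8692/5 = 8692/5 = 1738.40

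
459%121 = 96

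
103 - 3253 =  - 3150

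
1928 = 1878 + 50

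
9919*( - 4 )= - 39676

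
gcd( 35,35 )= 35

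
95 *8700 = 826500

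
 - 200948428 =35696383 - 236644811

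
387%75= 12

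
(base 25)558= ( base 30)3II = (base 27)4CI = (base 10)3258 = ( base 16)CBA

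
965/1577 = 965/1577 = 0.61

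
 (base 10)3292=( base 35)2O2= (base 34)2ss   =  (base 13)1663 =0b110011011100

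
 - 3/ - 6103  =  3/6103 = 0.00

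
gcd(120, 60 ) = 60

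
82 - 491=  - 409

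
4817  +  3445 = 8262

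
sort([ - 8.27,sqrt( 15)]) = [  -  8.27, sqrt(15)]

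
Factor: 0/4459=0 = 0^1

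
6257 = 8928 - 2671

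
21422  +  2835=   24257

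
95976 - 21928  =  74048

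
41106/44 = 20553/22  =  934.23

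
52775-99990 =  - 47215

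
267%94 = 79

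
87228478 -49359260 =37869218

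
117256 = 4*29314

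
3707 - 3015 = 692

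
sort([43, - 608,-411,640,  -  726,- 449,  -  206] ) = [ - 726,- 608,-449,-411,-206, 43, 640] 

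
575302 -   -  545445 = 1120747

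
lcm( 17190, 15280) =137520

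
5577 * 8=44616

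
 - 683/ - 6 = 683/6= 113.83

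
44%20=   4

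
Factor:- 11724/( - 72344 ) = 2931/18086 = 2^( - 1)*3^1*977^1  *9043^( - 1) 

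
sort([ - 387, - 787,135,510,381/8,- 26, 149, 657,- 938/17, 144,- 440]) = [ - 787, - 440,-387,-938/17, - 26,381/8 , 135 , 144, 149 , 510,657]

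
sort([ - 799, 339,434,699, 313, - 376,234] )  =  [ - 799, - 376,234, 313,339,434, 699]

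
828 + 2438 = 3266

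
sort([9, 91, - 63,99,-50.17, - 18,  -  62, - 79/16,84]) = [ - 63, - 62,-50.17, - 18, - 79/16,9  ,  84,91,99] 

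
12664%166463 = 12664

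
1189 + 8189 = 9378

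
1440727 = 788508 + 652219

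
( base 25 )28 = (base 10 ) 58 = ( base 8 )72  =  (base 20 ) 2i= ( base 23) 2C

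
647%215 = 2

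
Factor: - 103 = - 103^1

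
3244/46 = 1622/23  =  70.52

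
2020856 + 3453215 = 5474071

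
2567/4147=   2567/4147 = 0.62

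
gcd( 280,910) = 70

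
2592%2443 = 149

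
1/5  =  1/5 = 0.20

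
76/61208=19/15302 = 0.00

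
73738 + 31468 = 105206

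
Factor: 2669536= 2^5 * 83423^1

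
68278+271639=339917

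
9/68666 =9/68666 = 0.00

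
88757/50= 88757/50 = 1775.14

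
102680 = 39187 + 63493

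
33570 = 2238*15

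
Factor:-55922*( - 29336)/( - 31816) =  - 205065974/3977 = - 2^1*19^1*41^( - 1)*97^ ( - 1)*193^1*27961^1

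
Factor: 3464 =2^3*433^1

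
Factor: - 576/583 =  - 2^6 * 3^2*11^( - 1)*53^ ( - 1 ) 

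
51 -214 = -163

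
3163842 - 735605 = 2428237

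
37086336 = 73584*504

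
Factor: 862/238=431/119 = 7^(-1)*17^( - 1)*431^1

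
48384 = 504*96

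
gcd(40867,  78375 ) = 1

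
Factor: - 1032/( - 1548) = 2^1*3^ ( - 1 ) = 2/3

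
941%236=233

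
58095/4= 58095/4 = 14523.75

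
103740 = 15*6916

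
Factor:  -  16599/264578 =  - 33/526 = - 2^ (-1 ) * 3^1 * 11^1*263^( - 1)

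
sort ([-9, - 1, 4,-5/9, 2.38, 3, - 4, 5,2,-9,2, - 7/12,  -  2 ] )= [  -  9,-9, -4,-2,-1,-7/12,-5/9,2,2,2.38,  3, 4,5 ] 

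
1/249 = 1/249 = 0.00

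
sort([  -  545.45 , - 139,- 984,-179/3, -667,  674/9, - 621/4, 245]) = [ - 984, - 667,  -  545.45,-621/4 , - 139,- 179/3,674/9,  245]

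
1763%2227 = 1763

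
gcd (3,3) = 3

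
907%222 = 19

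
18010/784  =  9005/392 = 22.97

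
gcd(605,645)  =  5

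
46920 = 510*92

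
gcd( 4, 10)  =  2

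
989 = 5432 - 4443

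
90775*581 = 52740275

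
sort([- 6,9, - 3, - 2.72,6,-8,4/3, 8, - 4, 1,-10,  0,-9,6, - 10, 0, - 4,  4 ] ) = [-10 , - 10  ,- 9 , - 8, - 6, - 4,  -  4 , - 3, - 2.72,0, 0, 1, 4/3, 4, 6,6, 8,9] 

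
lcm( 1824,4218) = 67488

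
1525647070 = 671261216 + 854385854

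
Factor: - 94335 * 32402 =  -2^1*3^1*5^1*17^1*19^1*331^1*953^1= - 3056642670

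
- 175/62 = - 175/62 = - 2.82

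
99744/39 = 33248/13= 2557.54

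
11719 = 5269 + 6450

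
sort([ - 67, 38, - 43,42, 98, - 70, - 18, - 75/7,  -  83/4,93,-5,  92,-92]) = [ - 92, - 70, - 67,  -  43,-83/4 , - 18, - 75/7, - 5 , 38, 42 , 92, 93,98 ]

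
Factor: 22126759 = 23^1* 962033^1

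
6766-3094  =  3672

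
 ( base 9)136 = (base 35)39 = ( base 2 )1110010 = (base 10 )114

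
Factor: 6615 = 3^3* 5^1*7^2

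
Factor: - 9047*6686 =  - 2^1 * 83^1*109^1*3343^1 = - 60488242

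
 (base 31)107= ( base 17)35G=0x3C8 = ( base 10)968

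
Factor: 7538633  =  17^1*397^1* 1117^1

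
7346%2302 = 440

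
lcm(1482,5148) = 97812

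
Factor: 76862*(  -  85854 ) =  - 2^2*3^1*41^1*349^1*38431^1 = - 6598910148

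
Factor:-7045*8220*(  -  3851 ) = 2^2*3^1*5^2*137^1*1409^1*3851^1 = 223011024900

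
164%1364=164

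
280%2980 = 280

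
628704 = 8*78588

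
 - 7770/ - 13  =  597 + 9/13 = 597.69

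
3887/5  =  777 + 2/5=777.40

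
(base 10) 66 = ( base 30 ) 26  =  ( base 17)3F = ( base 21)33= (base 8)102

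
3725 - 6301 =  - 2576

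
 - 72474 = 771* ( - 94)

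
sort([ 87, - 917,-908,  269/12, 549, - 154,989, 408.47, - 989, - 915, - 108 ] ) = [ - 989,-917, - 915, - 908, - 154, - 108,269/12, 87,408.47, 549, 989 ] 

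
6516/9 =724 = 724.00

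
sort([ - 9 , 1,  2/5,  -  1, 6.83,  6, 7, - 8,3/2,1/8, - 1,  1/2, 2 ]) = [ - 9,  -  8, - 1, - 1  ,  1/8, 2/5, 1/2,  1, 3/2,  2,  6, 6.83,7]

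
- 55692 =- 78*714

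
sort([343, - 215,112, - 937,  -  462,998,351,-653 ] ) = [ - 937, - 653 , - 462,  -  215,112,343, 351,998 ] 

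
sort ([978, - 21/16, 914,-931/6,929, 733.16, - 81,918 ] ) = [ - 931/6, - 81,  -  21/16 , 733.16,914,918, 929, 978] 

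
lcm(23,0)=0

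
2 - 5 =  - 3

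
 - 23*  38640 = - 888720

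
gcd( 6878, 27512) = 6878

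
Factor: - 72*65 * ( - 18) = 2^4*3^4*5^1 * 13^1 = 84240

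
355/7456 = 355/7456= 0.05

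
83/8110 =83/8110 = 0.01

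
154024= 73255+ 80769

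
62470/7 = 8924 + 2/7 = 8924.29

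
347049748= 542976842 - 195927094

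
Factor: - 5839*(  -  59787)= 349096293 = 3^2*7^1*13^1*73^1*5839^1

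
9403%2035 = 1263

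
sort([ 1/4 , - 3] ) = [  -  3, 1/4]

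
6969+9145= 16114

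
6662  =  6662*1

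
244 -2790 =-2546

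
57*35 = 1995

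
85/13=6 + 7/13 = 6.54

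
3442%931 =649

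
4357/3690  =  4357/3690=1.18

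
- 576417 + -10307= - 586724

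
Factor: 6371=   23^1 *277^1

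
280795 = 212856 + 67939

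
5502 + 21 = 5523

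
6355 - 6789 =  - 434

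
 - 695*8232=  - 5721240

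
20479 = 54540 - 34061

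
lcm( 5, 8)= 40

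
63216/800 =3951/50 = 79.02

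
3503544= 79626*44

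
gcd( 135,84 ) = 3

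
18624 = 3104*6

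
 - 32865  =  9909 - 42774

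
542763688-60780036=481983652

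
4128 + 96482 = 100610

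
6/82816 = 3/41408 = 0.00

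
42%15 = 12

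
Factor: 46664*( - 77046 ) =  - 2^4*3^1*19^1*307^1*12841^1=-  3595274544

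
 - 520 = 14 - 534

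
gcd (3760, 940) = 940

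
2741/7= 2741/7 = 391.57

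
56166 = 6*9361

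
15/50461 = 15/50461= 0.00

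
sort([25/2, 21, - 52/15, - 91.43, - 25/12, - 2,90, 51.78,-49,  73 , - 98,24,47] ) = [ - 98, - 91.43, - 49, - 52/15, - 25/12, - 2, 25/2, 21, 24, 47, 51.78, 73, 90]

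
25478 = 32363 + -6885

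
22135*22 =486970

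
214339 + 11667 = 226006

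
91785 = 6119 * 15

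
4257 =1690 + 2567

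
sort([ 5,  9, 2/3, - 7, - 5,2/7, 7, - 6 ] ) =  [ - 7, - 6, - 5, 2/7,2/3, 5,7, 9]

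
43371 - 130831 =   -  87460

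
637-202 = 435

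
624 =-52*( - 12) 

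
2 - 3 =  - 1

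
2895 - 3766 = -871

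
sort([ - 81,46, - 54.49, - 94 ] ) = [  -  94,-81, - 54.49, 46]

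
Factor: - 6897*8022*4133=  - 2^1*3^2*7^1*11^2*19^1*191^1*4133^1 =-228669524622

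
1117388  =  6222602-5105214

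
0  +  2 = 2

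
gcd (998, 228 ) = 2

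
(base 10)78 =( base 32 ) 2e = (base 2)1001110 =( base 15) 53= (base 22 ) 3C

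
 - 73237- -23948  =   - 49289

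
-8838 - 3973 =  - 12811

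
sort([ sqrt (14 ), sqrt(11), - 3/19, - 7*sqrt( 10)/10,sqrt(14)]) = [- 7*sqrt( 10 ) /10, -3/19, sqrt(11), sqrt( 14),sqrt( 14) ]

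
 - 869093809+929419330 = 60325521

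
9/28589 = 9/28589 = 0.00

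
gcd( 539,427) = 7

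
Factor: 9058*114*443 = 2^2*3^1 *7^1*19^1*443^1*647^1 = 457447116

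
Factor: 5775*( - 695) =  - 4013625 = - 3^1*5^3*7^1*11^1*139^1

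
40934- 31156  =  9778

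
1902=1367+535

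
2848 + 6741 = 9589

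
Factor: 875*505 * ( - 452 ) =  - 2^2*5^4* 7^1 * 101^1* 113^1 = - 199727500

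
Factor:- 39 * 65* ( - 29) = 73515 = 3^1 * 5^1*13^2*29^1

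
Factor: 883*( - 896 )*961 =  - 2^7*7^1*31^2 * 883^1 = - 760312448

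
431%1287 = 431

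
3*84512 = 253536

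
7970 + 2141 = 10111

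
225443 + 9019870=9245313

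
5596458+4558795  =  10155253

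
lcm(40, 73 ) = 2920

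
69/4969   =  69/4969 = 0.01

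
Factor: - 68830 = -2^1*5^1*6883^1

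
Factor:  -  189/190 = -2^( -1)*3^3*5^ ( - 1)*7^1 * 19^( - 1 ) 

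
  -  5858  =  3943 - 9801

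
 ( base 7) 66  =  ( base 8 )60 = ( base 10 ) 48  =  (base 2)110000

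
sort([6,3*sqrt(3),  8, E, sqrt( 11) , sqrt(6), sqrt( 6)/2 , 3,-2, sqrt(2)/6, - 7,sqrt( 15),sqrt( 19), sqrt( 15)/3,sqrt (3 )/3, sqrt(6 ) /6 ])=[-7,-2,  sqrt(2)/6,sqrt(6 ) /6,sqrt(3 )/3,sqrt(6)/2,sqrt(15)/3, sqrt(6), E,3, sqrt( 11 ), sqrt(15),sqrt(19),3*sqrt(3), 6, 8] 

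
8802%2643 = 873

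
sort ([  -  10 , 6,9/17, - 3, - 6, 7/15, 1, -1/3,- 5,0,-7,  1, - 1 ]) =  [ - 10, - 7, - 6, - 5, - 3, - 1,-1/3, 0,7/15, 9/17,1 , 1,6 ]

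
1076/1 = 1076=1076.00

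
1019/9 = 1019/9 = 113.22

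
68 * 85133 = 5789044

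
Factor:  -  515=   -  5^1*103^1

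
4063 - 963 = 3100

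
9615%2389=59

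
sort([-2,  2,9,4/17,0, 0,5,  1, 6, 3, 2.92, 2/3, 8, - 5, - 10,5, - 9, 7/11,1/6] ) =[ -10, - 9, - 5,- 2,0, 0 , 1/6,4/17,7/11,  2/3,1, 2 , 2.92, 3,5, 5, 6, 8,9]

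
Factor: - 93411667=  - 93411667^1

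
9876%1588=348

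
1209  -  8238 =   -  7029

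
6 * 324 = 1944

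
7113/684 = 10 + 91/228=10.40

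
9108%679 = 281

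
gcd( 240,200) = 40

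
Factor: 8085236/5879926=4042618/2939963 = 2^1*13^( - 1 )*17^ ( - 1 )*23^2*53^(  -  1)*251^( - 1)*3821^1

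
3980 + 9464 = 13444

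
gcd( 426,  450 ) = 6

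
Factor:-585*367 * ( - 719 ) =154365705 = 3^2 *5^1*13^1 * 367^1*719^1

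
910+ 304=1214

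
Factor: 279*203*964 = 54598068 = 2^2* 3^2*7^1 * 29^1*31^1 *241^1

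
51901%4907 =2831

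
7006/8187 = 7006/8187 = 0.86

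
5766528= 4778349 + 988179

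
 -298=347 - 645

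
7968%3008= 1952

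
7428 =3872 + 3556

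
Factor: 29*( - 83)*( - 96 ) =2^5*3^1*29^1*83^1 = 231072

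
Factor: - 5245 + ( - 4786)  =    -  7^1*1433^1=-10031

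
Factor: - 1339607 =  - 1339607^1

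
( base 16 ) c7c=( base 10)3196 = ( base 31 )3A3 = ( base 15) E31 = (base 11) 2446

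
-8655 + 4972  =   - 3683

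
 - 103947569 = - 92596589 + -11350980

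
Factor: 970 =2^1*5^1*97^1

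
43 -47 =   -  4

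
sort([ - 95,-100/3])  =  [ - 95, - 100/3 ] 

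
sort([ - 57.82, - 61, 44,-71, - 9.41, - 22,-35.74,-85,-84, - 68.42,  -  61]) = [- 85,-84,-71,-68.42, - 61,-61, - 57.82, - 35.74, - 22, - 9.41 , 44] 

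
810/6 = 135 = 135.00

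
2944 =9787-6843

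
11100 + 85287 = 96387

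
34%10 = 4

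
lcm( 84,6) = 84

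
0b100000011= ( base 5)2014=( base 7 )520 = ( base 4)10003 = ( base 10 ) 259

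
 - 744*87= - 64728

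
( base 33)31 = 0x64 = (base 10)100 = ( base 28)3g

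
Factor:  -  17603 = -29^1*607^1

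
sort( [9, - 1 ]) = [ - 1 , 9 ]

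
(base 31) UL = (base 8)1667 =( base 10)951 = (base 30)11L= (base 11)795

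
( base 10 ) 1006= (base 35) SQ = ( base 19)2EI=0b1111101110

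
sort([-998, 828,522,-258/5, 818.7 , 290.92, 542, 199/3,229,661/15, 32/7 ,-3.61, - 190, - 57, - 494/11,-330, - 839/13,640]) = [  -  998,-330 , - 190, - 839/13,-57, - 258/5, - 494/11,-3.61,32/7,661/15, 199/3,229, 290.92, 522,542,640,818.7, 828]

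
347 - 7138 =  - 6791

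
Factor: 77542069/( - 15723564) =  - 2^(- 2) *3^ ( - 1)*11^1*19^( - 1)*113^1 * 62383^1*68963^(-1 ) 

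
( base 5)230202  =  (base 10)8177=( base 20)108H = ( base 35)6NM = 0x1ff1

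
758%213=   119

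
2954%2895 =59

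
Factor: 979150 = 2^1 * 5^2 *19583^1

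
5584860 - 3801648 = 1783212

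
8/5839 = 8/5839 = 0.00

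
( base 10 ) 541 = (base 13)328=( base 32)GT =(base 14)2a9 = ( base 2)1000011101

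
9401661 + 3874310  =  13275971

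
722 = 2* 361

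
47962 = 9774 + 38188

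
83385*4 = 333540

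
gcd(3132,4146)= 6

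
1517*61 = 92537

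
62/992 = 1/16=0.06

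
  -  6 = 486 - 492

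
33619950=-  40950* ( - 821 )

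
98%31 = 5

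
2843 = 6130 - 3287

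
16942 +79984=96926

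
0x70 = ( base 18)64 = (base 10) 112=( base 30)3m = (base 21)57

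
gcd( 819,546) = 273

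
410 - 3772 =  - 3362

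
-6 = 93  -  99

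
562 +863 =1425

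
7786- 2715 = 5071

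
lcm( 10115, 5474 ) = 465290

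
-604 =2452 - 3056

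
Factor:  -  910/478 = -455/239 = - 5^1*7^1*13^1*239^( -1) 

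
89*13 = 1157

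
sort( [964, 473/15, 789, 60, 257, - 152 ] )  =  [ - 152, 473/15,60,257, 789, 964 ] 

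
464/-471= - 1 + 7/471  =  - 0.99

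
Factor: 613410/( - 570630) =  - 889/827 = -7^1 * 127^1*827^(-1 )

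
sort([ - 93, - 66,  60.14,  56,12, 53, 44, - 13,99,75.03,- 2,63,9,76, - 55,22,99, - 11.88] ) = [ - 93, - 66,-55, - 13, - 11.88, -2, 9, 12,22,  44,53, 56,  60.14,  63, 75.03,  76, 99,99] 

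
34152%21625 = 12527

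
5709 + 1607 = 7316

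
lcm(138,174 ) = 4002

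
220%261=220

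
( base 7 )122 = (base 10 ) 65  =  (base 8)101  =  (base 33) 1w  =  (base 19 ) 38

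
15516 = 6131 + 9385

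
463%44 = 23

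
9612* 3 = 28836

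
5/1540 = 1/308=0.00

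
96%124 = 96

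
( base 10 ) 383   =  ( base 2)101111111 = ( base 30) CN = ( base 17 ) 159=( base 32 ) BV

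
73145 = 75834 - 2689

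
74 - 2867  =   - 2793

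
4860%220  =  20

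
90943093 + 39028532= 129971625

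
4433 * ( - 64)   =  - 283712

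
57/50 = 57/50 = 1.14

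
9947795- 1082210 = 8865585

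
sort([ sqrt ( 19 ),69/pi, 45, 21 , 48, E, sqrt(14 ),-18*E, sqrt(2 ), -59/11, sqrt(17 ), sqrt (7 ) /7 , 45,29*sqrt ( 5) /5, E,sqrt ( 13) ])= [-18*E, - 59/11,sqrt(7 ) /7, sqrt(2 ),E, E, sqrt ( 13 ) , sqrt(14 ), sqrt(17),sqrt ( 19) , 29*sqrt( 5 )/5, 21  ,  69/pi, 45,45,48 ]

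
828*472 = 390816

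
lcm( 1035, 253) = 11385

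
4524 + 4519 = 9043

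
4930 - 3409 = 1521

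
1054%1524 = 1054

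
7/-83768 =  - 1 + 83761/83768 = - 0.00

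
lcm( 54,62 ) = 1674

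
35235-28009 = 7226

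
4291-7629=-3338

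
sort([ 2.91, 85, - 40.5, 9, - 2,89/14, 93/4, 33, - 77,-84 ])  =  [ - 84, - 77, - 40.5, - 2,2.91,89/14,  9,93/4,33, 85]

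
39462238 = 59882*659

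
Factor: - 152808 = - 2^3*3^1*6367^1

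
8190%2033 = 58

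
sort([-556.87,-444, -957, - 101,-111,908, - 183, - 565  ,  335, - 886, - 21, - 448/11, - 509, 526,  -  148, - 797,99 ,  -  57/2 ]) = [ - 957,-886, - 797,  -  565, - 556.87, - 509, - 444, - 183,  -  148,  -  111,  -  101, - 448/11, - 57/2,  -  21, 99, 335 , 526, 908 ]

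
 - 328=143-471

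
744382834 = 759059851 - 14677017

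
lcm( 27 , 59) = 1593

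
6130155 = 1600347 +4529808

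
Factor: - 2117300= - 2^2*5^2 *31^1 * 683^1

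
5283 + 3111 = 8394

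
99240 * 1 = 99240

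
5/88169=5/88169=0.00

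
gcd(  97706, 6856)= 2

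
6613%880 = 453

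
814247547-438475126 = 375772421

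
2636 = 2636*1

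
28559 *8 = 228472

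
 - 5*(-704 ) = 3520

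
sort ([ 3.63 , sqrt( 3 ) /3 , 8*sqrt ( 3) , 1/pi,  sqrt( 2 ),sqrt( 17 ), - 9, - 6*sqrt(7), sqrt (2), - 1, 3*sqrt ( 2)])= [ - 6*sqrt(7 ), - 9,- 1,1/pi,sqrt( 3 ) /3,sqrt ( 2 ), sqrt( 2 ), 3.63, sqrt ( 17),3* sqrt ( 2 ), 8*sqrt( 3)]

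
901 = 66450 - 65549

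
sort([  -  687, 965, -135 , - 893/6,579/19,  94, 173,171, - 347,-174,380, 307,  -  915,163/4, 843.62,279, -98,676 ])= [ - 915, - 687 , - 347 , - 174,- 893/6 , - 135,  -  98,579/19, 163/4, 94,171,173,279,307,  380,  676,  843.62,965]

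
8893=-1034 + 9927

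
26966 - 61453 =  - 34487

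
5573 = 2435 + 3138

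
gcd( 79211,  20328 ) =11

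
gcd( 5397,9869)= 1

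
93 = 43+50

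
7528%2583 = 2362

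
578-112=466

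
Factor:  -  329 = - 7^1*47^1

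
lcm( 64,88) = 704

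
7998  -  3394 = 4604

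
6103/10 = 6103/10  =  610.30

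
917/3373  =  917/3373 = 0.27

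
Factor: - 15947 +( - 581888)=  - 597835  =  - 5^1 * 7^1*19^1 * 29^1*31^1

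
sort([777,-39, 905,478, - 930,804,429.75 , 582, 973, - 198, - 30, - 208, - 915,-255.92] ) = [ - 930, - 915, - 255.92, -208, -198 , - 39, - 30, 429.75,478,582,777, 804,905,  973] 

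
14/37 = 14/37 = 0.38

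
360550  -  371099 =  - 10549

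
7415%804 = 179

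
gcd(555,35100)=15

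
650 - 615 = 35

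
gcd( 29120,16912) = 112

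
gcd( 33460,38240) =4780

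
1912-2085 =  - 173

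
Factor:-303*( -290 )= 2^1*3^1*5^1*29^1*101^1 = 87870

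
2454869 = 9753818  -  7298949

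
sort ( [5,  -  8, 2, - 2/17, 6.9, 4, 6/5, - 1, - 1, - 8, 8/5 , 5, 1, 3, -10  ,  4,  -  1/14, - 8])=[ - 10, - 8,-8 , - 8, - 1, - 1, - 2/17,-1/14 , 1, 6/5, 8/5, 2, 3, 4, 4 , 5, 5,6.9 ] 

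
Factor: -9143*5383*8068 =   -  397080892292 = - 2^2 * 7^1 *41^1*223^1 * 769^1*2017^1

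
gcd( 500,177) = 1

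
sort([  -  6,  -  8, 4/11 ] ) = [ - 8, - 6,  4/11 ] 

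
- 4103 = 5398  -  9501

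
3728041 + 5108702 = 8836743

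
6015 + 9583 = 15598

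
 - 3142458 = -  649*4842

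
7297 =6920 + 377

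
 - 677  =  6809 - 7486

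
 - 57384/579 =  -100 + 172/193 = -99.11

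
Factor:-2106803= -53^1*127^1*313^1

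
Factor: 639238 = 2^1*43^1*7433^1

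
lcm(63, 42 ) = 126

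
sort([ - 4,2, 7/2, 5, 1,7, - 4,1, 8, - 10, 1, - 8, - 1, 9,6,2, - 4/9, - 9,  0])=[ - 10,  -  9, - 8, - 4 ,  -  4,  -  1,  -  4/9,0,1 , 1,  1, 2, 2,7/2 , 5, 6,7, 8,9]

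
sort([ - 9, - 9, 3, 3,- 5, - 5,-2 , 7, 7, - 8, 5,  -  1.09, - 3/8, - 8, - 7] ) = [ -9, - 9, - 8, - 8,-7, - 5, - 5, - 2, - 1.09,  -  3/8, 3 , 3, 5, 7, 7] 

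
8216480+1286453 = 9502933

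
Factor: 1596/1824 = 2^( - 3 )*7^1  =  7/8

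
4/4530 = 2/2265=0.00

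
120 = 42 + 78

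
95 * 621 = 58995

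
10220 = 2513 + 7707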